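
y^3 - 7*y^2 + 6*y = y*(y - 6)*(y - 1)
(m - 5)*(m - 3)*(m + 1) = m^3 - 7*m^2 + 7*m + 15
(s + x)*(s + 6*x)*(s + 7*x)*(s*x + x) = s^4*x + 14*s^3*x^2 + s^3*x + 55*s^2*x^3 + 14*s^2*x^2 + 42*s*x^4 + 55*s*x^3 + 42*x^4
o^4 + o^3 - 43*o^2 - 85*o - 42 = (o - 7)*(o + 1)^2*(o + 6)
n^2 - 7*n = n*(n - 7)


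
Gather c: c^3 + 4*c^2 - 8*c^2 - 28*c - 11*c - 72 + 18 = c^3 - 4*c^2 - 39*c - 54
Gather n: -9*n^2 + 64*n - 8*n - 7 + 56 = -9*n^2 + 56*n + 49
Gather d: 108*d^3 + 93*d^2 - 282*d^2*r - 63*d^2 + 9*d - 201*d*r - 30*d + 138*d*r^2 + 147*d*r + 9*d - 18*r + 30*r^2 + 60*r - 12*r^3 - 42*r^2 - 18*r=108*d^3 + d^2*(30 - 282*r) + d*(138*r^2 - 54*r - 12) - 12*r^3 - 12*r^2 + 24*r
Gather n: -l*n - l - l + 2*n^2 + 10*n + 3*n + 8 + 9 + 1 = -2*l + 2*n^2 + n*(13 - l) + 18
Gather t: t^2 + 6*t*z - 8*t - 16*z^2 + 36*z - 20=t^2 + t*(6*z - 8) - 16*z^2 + 36*z - 20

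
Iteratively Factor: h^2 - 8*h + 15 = (h - 3)*(h - 5)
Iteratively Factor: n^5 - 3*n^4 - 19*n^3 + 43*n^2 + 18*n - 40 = (n + 1)*(n^4 - 4*n^3 - 15*n^2 + 58*n - 40) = (n - 1)*(n + 1)*(n^3 - 3*n^2 - 18*n + 40) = (n - 1)*(n + 1)*(n + 4)*(n^2 - 7*n + 10) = (n - 5)*(n - 1)*(n + 1)*(n + 4)*(n - 2)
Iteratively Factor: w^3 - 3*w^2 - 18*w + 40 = (w - 5)*(w^2 + 2*w - 8) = (w - 5)*(w + 4)*(w - 2)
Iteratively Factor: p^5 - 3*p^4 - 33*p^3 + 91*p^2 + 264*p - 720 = (p - 3)*(p^4 - 33*p^2 - 8*p + 240) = (p - 5)*(p - 3)*(p^3 + 5*p^2 - 8*p - 48) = (p - 5)*(p - 3)^2*(p^2 + 8*p + 16) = (p - 5)*(p - 3)^2*(p + 4)*(p + 4)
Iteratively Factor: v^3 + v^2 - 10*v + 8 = (v - 2)*(v^2 + 3*v - 4) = (v - 2)*(v - 1)*(v + 4)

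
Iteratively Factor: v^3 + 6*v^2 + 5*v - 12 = (v + 4)*(v^2 + 2*v - 3) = (v - 1)*(v + 4)*(v + 3)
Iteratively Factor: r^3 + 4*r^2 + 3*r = (r + 3)*(r^2 + r) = (r + 1)*(r + 3)*(r)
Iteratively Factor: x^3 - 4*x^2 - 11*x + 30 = (x - 2)*(x^2 - 2*x - 15) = (x - 5)*(x - 2)*(x + 3)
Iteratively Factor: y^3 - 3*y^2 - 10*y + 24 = (y - 2)*(y^2 - y - 12) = (y - 2)*(y + 3)*(y - 4)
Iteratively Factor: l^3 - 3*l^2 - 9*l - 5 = (l + 1)*(l^2 - 4*l - 5) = (l + 1)^2*(l - 5)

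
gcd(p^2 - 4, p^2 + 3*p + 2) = p + 2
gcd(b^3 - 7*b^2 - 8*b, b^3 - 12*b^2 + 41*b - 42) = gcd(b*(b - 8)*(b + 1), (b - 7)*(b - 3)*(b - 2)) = 1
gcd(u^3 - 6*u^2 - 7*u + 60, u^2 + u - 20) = u - 4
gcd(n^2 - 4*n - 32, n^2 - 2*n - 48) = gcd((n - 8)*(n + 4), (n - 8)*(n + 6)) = n - 8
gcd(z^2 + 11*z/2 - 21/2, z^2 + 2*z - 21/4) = z - 3/2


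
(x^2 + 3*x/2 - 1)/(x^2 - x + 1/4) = 2*(x + 2)/(2*x - 1)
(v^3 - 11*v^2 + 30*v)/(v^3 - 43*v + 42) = v*(v - 5)/(v^2 + 6*v - 7)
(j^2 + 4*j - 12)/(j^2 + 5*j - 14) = (j + 6)/(j + 7)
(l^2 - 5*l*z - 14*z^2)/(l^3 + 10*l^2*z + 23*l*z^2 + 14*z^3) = (l - 7*z)/(l^2 + 8*l*z + 7*z^2)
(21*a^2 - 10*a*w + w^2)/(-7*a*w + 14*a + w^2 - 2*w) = (-3*a + w)/(w - 2)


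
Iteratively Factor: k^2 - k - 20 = (k + 4)*(k - 5)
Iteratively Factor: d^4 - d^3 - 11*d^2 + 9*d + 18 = (d - 2)*(d^3 + d^2 - 9*d - 9) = (d - 2)*(d + 3)*(d^2 - 2*d - 3) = (d - 3)*(d - 2)*(d + 3)*(d + 1)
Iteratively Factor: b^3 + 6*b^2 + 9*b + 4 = (b + 1)*(b^2 + 5*b + 4) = (b + 1)^2*(b + 4)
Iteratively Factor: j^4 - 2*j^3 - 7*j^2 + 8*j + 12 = (j + 1)*(j^3 - 3*j^2 - 4*j + 12) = (j - 2)*(j + 1)*(j^2 - j - 6) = (j - 2)*(j + 1)*(j + 2)*(j - 3)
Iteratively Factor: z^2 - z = (z - 1)*(z)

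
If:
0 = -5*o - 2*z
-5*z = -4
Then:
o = -8/25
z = 4/5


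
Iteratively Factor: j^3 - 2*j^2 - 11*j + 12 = (j - 1)*(j^2 - j - 12) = (j - 4)*(j - 1)*(j + 3)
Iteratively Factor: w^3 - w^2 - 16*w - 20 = (w + 2)*(w^2 - 3*w - 10) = (w - 5)*(w + 2)*(w + 2)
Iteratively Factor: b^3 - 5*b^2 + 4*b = (b)*(b^2 - 5*b + 4) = b*(b - 1)*(b - 4)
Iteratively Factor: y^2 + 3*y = (y)*(y + 3)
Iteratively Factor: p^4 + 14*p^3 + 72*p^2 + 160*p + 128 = (p + 4)*(p^3 + 10*p^2 + 32*p + 32) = (p + 4)^2*(p^2 + 6*p + 8) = (p + 4)^3*(p + 2)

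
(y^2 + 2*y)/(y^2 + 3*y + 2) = y/(y + 1)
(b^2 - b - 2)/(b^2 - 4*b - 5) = (b - 2)/(b - 5)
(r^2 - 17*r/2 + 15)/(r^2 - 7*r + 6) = (r - 5/2)/(r - 1)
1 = 1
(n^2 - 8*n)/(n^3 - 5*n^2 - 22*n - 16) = n/(n^2 + 3*n + 2)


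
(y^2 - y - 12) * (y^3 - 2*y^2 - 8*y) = y^5 - 3*y^4 - 18*y^3 + 32*y^2 + 96*y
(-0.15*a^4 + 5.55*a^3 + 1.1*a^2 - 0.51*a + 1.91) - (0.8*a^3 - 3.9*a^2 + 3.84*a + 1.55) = -0.15*a^4 + 4.75*a^3 + 5.0*a^2 - 4.35*a + 0.36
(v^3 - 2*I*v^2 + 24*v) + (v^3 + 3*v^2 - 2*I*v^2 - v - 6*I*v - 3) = 2*v^3 + 3*v^2 - 4*I*v^2 + 23*v - 6*I*v - 3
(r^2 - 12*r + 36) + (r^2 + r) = 2*r^2 - 11*r + 36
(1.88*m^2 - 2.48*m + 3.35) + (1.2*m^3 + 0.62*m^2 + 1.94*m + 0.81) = 1.2*m^3 + 2.5*m^2 - 0.54*m + 4.16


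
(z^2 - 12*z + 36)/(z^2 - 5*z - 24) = (-z^2 + 12*z - 36)/(-z^2 + 5*z + 24)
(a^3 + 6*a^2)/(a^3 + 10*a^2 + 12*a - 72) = a^2/(a^2 + 4*a - 12)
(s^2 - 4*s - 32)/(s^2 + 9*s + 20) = (s - 8)/(s + 5)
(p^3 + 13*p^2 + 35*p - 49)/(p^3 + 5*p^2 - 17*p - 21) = (p^2 + 6*p - 7)/(p^2 - 2*p - 3)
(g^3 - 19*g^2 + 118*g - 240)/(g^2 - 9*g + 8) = (g^2 - 11*g + 30)/(g - 1)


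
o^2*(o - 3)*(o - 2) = o^4 - 5*o^3 + 6*o^2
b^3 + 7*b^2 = b^2*(b + 7)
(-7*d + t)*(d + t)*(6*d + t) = -42*d^3 - 43*d^2*t + t^3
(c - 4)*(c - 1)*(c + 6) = c^3 + c^2 - 26*c + 24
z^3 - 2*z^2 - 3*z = z*(z - 3)*(z + 1)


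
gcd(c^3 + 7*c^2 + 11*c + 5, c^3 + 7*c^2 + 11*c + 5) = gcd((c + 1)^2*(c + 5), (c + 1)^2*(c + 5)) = c^3 + 7*c^2 + 11*c + 5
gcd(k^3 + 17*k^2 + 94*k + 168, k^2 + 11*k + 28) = k^2 + 11*k + 28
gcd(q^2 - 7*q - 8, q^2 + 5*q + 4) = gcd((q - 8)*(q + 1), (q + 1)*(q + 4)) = q + 1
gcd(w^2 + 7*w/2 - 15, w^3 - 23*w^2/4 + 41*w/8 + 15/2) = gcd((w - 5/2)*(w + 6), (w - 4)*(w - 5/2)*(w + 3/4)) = w - 5/2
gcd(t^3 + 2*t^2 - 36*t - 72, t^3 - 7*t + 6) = 1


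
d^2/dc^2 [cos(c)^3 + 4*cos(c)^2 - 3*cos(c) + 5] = 9*sin(c)^2*cos(c) + 16*sin(c)^2 - 8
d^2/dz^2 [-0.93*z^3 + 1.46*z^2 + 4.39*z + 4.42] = 2.92 - 5.58*z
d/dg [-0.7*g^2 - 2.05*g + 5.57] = -1.4*g - 2.05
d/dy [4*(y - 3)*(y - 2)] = 8*y - 20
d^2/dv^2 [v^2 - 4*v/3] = 2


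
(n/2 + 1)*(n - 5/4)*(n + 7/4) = n^3/2 + 5*n^2/4 - 19*n/32 - 35/16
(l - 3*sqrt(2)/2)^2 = l^2 - 3*sqrt(2)*l + 9/2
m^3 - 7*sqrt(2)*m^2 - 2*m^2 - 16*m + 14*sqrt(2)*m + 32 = (m - 2)*(m - 8*sqrt(2))*(m + sqrt(2))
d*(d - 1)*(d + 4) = d^3 + 3*d^2 - 4*d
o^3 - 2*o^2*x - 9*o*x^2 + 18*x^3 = (o - 3*x)*(o - 2*x)*(o + 3*x)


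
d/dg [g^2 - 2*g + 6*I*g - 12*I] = 2*g - 2 + 6*I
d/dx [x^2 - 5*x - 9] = 2*x - 5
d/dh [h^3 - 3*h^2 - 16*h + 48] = 3*h^2 - 6*h - 16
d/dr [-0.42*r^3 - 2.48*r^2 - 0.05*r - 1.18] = -1.26*r^2 - 4.96*r - 0.05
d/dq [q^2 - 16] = 2*q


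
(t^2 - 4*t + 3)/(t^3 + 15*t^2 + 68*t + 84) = (t^2 - 4*t + 3)/(t^3 + 15*t^2 + 68*t + 84)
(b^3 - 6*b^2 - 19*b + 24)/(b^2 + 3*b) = b - 9 + 8/b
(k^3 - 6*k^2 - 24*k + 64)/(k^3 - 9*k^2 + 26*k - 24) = (k^2 - 4*k - 32)/(k^2 - 7*k + 12)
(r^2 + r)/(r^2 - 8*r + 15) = r*(r + 1)/(r^2 - 8*r + 15)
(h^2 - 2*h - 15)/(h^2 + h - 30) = (h + 3)/(h + 6)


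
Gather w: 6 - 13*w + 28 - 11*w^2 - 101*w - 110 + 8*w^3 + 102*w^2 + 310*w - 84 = 8*w^3 + 91*w^2 + 196*w - 160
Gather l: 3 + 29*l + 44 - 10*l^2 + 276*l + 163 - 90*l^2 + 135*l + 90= -100*l^2 + 440*l + 300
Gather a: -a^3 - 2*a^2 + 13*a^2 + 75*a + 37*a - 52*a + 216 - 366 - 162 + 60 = -a^3 + 11*a^2 + 60*a - 252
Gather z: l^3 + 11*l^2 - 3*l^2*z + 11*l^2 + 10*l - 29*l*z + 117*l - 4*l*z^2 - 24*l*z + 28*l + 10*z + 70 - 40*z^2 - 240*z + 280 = l^3 + 22*l^2 + 155*l + z^2*(-4*l - 40) + z*(-3*l^2 - 53*l - 230) + 350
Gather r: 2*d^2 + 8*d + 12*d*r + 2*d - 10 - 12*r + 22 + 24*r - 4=2*d^2 + 10*d + r*(12*d + 12) + 8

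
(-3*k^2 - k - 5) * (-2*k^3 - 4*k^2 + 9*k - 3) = 6*k^5 + 14*k^4 - 13*k^3 + 20*k^2 - 42*k + 15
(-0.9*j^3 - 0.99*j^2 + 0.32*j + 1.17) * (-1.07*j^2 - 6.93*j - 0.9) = 0.963*j^5 + 7.2963*j^4 + 7.3283*j^3 - 2.5785*j^2 - 8.3961*j - 1.053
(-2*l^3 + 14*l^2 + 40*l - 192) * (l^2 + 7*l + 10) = -2*l^5 + 118*l^3 + 228*l^2 - 944*l - 1920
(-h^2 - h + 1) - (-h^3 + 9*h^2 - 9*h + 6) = h^3 - 10*h^2 + 8*h - 5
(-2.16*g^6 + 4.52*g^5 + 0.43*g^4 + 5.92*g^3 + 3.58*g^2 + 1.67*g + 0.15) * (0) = 0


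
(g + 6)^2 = g^2 + 12*g + 36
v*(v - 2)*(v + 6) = v^3 + 4*v^2 - 12*v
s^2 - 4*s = s*(s - 4)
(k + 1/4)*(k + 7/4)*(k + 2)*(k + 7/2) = k^4 + 15*k^3/2 + 295*k^2/16 + 525*k/32 + 49/16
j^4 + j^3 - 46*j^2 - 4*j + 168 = (j - 6)*(j - 2)*(j + 2)*(j + 7)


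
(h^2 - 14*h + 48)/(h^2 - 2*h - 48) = (h - 6)/(h + 6)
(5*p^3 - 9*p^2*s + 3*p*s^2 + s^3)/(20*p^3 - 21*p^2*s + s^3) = (p - s)/(4*p - s)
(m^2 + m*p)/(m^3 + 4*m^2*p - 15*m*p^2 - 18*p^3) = m/(m^2 + 3*m*p - 18*p^2)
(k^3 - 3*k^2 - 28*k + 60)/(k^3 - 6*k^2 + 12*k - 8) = (k^2 - k - 30)/(k^2 - 4*k + 4)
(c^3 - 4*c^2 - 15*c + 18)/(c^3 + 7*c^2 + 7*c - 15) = (c - 6)/(c + 5)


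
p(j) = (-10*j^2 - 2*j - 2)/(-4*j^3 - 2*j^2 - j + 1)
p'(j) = (-20*j - 2)/(-4*j^3 - 2*j^2 - j + 1) + (-10*j^2 - 2*j - 2)*(12*j^2 + 4*j + 1)/(-4*j^3 - 2*j^2 - j + 1)^2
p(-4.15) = -0.65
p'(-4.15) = -0.17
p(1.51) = 1.48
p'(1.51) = -0.99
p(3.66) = 0.64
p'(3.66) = -0.16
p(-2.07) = -1.36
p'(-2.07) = -0.69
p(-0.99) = -2.51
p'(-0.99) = -1.10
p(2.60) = 0.88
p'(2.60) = -0.32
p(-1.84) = -1.53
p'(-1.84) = -0.85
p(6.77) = 0.35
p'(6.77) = -0.05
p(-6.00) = -0.44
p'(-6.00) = -0.08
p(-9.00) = -0.29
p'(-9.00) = -0.03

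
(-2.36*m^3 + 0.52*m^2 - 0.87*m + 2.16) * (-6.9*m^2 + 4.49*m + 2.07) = 16.284*m^5 - 14.1844*m^4 + 3.4526*m^3 - 17.7339*m^2 + 7.8975*m + 4.4712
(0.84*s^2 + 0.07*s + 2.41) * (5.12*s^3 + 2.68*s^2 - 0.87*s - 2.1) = 4.3008*s^5 + 2.6096*s^4 + 11.796*s^3 + 4.6339*s^2 - 2.2437*s - 5.061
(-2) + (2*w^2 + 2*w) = 2*w^2 + 2*w - 2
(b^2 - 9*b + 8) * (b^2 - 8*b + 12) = b^4 - 17*b^3 + 92*b^2 - 172*b + 96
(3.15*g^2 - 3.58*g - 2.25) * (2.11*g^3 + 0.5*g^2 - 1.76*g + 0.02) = 6.6465*g^5 - 5.9788*g^4 - 12.0815*g^3 + 5.2388*g^2 + 3.8884*g - 0.045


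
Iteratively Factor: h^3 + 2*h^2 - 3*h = (h + 3)*(h^2 - h) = (h - 1)*(h + 3)*(h)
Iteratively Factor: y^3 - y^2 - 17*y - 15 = (y - 5)*(y^2 + 4*y + 3) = (y - 5)*(y + 3)*(y + 1)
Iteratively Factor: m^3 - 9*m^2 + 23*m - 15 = (m - 5)*(m^2 - 4*m + 3) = (m - 5)*(m - 1)*(m - 3)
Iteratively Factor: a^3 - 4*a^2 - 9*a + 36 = (a + 3)*(a^2 - 7*a + 12) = (a - 3)*(a + 3)*(a - 4)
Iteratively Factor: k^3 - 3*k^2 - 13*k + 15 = (k + 3)*(k^2 - 6*k + 5) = (k - 5)*(k + 3)*(k - 1)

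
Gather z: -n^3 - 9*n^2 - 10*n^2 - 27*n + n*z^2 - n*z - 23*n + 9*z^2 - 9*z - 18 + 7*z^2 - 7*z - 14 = -n^3 - 19*n^2 - 50*n + z^2*(n + 16) + z*(-n - 16) - 32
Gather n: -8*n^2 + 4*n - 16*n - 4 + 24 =-8*n^2 - 12*n + 20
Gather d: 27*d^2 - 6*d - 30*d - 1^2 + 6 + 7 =27*d^2 - 36*d + 12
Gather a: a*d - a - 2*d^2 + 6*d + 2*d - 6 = a*(d - 1) - 2*d^2 + 8*d - 6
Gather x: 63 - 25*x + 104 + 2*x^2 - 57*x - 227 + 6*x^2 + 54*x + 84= 8*x^2 - 28*x + 24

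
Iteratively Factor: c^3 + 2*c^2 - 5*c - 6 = (c + 3)*(c^2 - c - 2) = (c - 2)*(c + 3)*(c + 1)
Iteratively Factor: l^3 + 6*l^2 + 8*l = (l)*(l^2 + 6*l + 8) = l*(l + 4)*(l + 2)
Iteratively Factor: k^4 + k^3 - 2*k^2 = (k + 2)*(k^3 - k^2) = (k - 1)*(k + 2)*(k^2) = k*(k - 1)*(k + 2)*(k)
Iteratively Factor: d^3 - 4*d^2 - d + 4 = (d - 4)*(d^2 - 1) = (d - 4)*(d - 1)*(d + 1)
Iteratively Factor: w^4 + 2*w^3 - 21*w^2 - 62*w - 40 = (w + 2)*(w^3 - 21*w - 20) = (w + 1)*(w + 2)*(w^2 - w - 20) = (w + 1)*(w + 2)*(w + 4)*(w - 5)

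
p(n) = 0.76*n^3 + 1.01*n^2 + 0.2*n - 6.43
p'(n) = 2.28*n^2 + 2.02*n + 0.2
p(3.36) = 34.47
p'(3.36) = 32.73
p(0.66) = -5.64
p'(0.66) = 2.53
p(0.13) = -6.39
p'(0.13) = 0.50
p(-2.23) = -10.28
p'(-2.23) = 7.03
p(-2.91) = -17.19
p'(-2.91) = 13.63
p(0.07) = -6.41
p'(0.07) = 0.35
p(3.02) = 24.32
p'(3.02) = 27.09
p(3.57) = 41.74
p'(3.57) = 36.47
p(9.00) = 631.22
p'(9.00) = 203.06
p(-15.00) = -2347.18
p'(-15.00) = 482.90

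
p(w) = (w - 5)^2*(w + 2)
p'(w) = (w - 5)^2 + (w + 2)*(2*w - 10) = (w - 5)*(3*w - 1)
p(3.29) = 15.47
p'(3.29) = -15.17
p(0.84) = 49.15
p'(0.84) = -6.32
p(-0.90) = 38.29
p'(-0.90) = 21.83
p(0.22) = 50.72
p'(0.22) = 1.63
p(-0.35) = 47.23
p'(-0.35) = 10.97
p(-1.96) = 1.94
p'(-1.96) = 47.88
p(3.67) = 10.03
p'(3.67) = -13.31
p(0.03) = 50.14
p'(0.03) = 4.52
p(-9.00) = -1372.00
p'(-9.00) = 392.00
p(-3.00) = -64.00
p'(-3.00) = 80.00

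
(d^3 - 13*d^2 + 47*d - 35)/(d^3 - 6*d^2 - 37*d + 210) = (d - 1)/(d + 6)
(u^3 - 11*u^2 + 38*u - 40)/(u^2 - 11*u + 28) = (u^2 - 7*u + 10)/(u - 7)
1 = 1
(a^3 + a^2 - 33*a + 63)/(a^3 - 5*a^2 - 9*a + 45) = (a^2 + 4*a - 21)/(a^2 - 2*a - 15)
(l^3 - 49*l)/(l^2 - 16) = l*(l^2 - 49)/(l^2 - 16)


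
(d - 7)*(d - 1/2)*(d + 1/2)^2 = d^4 - 13*d^3/2 - 15*d^2/4 + 13*d/8 + 7/8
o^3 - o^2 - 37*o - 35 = (o - 7)*(o + 1)*(o + 5)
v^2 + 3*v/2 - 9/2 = (v - 3/2)*(v + 3)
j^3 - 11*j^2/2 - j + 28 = (j - 4)*(j - 7/2)*(j + 2)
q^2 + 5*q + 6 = (q + 2)*(q + 3)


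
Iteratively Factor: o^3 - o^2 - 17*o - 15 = (o - 5)*(o^2 + 4*o + 3) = (o - 5)*(o + 1)*(o + 3)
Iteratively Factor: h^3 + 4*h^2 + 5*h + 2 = (h + 1)*(h^2 + 3*h + 2) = (h + 1)^2*(h + 2)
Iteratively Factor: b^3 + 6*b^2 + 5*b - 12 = (b + 3)*(b^2 + 3*b - 4) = (b - 1)*(b + 3)*(b + 4)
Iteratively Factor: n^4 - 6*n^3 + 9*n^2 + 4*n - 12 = (n + 1)*(n^3 - 7*n^2 + 16*n - 12) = (n - 2)*(n + 1)*(n^2 - 5*n + 6) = (n - 2)^2*(n + 1)*(n - 3)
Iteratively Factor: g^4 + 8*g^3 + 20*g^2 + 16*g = (g)*(g^3 + 8*g^2 + 20*g + 16) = g*(g + 4)*(g^2 + 4*g + 4) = g*(g + 2)*(g + 4)*(g + 2)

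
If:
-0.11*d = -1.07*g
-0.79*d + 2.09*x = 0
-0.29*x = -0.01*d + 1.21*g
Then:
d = 0.00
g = 0.00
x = 0.00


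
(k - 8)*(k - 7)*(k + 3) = k^3 - 12*k^2 + 11*k + 168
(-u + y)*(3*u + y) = -3*u^2 + 2*u*y + y^2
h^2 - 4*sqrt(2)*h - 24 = (h - 6*sqrt(2))*(h + 2*sqrt(2))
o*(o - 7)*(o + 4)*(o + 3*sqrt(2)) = o^4 - 3*o^3 + 3*sqrt(2)*o^3 - 28*o^2 - 9*sqrt(2)*o^2 - 84*sqrt(2)*o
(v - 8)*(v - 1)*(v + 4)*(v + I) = v^4 - 5*v^3 + I*v^3 - 28*v^2 - 5*I*v^2 + 32*v - 28*I*v + 32*I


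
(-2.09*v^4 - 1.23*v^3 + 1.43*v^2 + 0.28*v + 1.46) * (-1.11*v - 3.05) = 2.3199*v^5 + 7.7398*v^4 + 2.1642*v^3 - 4.6723*v^2 - 2.4746*v - 4.453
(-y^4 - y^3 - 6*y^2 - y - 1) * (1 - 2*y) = 2*y^5 + y^4 + 11*y^3 - 4*y^2 + y - 1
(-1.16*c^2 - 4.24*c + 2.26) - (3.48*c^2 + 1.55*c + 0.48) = -4.64*c^2 - 5.79*c + 1.78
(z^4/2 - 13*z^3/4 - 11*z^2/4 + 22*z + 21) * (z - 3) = z^5/2 - 19*z^4/4 + 7*z^3 + 121*z^2/4 - 45*z - 63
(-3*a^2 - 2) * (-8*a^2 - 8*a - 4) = 24*a^4 + 24*a^3 + 28*a^2 + 16*a + 8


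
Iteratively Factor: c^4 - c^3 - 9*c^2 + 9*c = (c)*(c^3 - c^2 - 9*c + 9) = c*(c - 3)*(c^2 + 2*c - 3) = c*(c - 3)*(c - 1)*(c + 3)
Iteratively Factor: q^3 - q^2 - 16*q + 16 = (q + 4)*(q^2 - 5*q + 4) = (q - 4)*(q + 4)*(q - 1)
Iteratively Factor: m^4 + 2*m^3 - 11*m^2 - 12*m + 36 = (m + 3)*(m^3 - m^2 - 8*m + 12) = (m - 2)*(m + 3)*(m^2 + m - 6) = (m - 2)*(m + 3)^2*(m - 2)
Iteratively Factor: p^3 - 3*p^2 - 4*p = (p + 1)*(p^2 - 4*p) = (p - 4)*(p + 1)*(p)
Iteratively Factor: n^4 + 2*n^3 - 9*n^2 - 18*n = (n + 3)*(n^3 - n^2 - 6*n) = (n + 2)*(n + 3)*(n^2 - 3*n) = (n - 3)*(n + 2)*(n + 3)*(n)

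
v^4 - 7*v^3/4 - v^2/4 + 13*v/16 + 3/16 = (v - 3/2)*(v - 1)*(v + 1/4)*(v + 1/2)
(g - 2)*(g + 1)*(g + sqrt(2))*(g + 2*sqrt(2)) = g^4 - g^3 + 3*sqrt(2)*g^3 - 3*sqrt(2)*g^2 + 2*g^2 - 6*sqrt(2)*g - 4*g - 8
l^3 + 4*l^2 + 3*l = l*(l + 1)*(l + 3)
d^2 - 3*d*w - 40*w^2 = (d - 8*w)*(d + 5*w)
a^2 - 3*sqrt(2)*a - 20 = (a - 5*sqrt(2))*(a + 2*sqrt(2))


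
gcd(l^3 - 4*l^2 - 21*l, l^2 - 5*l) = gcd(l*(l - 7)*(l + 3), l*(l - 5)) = l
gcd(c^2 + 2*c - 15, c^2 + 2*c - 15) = c^2 + 2*c - 15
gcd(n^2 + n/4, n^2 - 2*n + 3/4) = 1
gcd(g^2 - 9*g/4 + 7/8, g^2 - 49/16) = g - 7/4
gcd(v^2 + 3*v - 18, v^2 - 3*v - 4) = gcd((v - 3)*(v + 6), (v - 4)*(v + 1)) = 1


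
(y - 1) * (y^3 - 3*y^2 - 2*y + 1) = y^4 - 4*y^3 + y^2 + 3*y - 1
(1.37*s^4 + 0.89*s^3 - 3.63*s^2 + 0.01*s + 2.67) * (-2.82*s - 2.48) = -3.8634*s^5 - 5.9074*s^4 + 8.0294*s^3 + 8.9742*s^2 - 7.5542*s - 6.6216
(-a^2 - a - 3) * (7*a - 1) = -7*a^3 - 6*a^2 - 20*a + 3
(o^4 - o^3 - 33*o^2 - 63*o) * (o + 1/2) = o^5 - o^4/2 - 67*o^3/2 - 159*o^2/2 - 63*o/2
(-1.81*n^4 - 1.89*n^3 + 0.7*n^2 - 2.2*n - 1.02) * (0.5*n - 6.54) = -0.905*n^5 + 10.8924*n^4 + 12.7106*n^3 - 5.678*n^2 + 13.878*n + 6.6708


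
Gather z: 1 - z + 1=2 - z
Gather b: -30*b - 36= -30*b - 36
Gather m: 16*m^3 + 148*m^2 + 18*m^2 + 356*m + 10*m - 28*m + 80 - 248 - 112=16*m^3 + 166*m^2 + 338*m - 280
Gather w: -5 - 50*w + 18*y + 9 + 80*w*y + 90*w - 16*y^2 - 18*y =w*(80*y + 40) - 16*y^2 + 4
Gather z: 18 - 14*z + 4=22 - 14*z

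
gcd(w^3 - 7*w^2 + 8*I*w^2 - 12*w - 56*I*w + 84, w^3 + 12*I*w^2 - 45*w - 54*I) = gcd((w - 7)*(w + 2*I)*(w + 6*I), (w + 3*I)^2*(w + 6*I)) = w + 6*I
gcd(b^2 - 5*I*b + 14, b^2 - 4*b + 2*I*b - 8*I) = b + 2*I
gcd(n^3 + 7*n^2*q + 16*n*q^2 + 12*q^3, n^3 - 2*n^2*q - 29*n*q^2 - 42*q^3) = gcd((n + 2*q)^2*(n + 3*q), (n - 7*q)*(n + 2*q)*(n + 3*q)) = n^2 + 5*n*q + 6*q^2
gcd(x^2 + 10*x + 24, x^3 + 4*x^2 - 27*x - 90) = x + 6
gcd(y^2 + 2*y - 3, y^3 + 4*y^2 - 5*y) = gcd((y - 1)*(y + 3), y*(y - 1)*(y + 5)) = y - 1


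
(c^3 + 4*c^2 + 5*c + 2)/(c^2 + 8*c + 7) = (c^2 + 3*c + 2)/(c + 7)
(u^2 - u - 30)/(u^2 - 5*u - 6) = (u + 5)/(u + 1)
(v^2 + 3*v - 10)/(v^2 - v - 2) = (v + 5)/(v + 1)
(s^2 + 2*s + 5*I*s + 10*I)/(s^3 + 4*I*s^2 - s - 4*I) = (s^2 + s*(2 + 5*I) + 10*I)/(s^3 + 4*I*s^2 - s - 4*I)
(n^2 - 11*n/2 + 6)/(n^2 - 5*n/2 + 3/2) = (n - 4)/(n - 1)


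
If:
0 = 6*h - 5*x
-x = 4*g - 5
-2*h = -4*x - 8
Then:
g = 59/28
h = -20/7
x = -24/7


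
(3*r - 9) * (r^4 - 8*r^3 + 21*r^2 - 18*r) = 3*r^5 - 33*r^4 + 135*r^3 - 243*r^2 + 162*r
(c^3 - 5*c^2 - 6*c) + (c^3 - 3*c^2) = 2*c^3 - 8*c^2 - 6*c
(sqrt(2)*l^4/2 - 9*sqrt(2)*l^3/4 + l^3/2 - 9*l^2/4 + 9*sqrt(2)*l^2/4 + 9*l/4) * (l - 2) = sqrt(2)*l^5/2 - 13*sqrt(2)*l^4/4 + l^4/2 - 13*l^3/4 + 27*sqrt(2)*l^3/4 - 9*sqrt(2)*l^2/2 + 27*l^2/4 - 9*l/2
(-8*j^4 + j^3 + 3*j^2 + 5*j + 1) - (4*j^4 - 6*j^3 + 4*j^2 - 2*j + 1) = -12*j^4 + 7*j^3 - j^2 + 7*j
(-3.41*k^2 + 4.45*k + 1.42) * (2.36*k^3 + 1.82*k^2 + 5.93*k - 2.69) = -8.0476*k^5 + 4.2958*k^4 - 8.7711*k^3 + 38.1458*k^2 - 3.5499*k - 3.8198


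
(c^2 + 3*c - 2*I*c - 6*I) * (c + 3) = c^3 + 6*c^2 - 2*I*c^2 + 9*c - 12*I*c - 18*I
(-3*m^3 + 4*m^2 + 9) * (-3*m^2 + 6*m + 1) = 9*m^5 - 30*m^4 + 21*m^3 - 23*m^2 + 54*m + 9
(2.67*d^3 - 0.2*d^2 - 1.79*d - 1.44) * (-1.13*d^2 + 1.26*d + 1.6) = -3.0171*d^5 + 3.5902*d^4 + 6.0427*d^3 - 0.9482*d^2 - 4.6784*d - 2.304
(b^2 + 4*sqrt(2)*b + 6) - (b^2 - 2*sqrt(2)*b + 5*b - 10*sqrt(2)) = -5*b + 6*sqrt(2)*b + 6 + 10*sqrt(2)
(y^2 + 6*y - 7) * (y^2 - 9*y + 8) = y^4 - 3*y^3 - 53*y^2 + 111*y - 56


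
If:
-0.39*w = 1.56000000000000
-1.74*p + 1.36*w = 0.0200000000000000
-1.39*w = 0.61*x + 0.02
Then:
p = -3.14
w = -4.00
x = 9.08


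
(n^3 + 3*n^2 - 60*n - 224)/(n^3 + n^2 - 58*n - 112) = (n + 4)/(n + 2)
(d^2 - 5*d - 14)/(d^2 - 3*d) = (d^2 - 5*d - 14)/(d*(d - 3))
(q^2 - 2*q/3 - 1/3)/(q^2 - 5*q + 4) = (q + 1/3)/(q - 4)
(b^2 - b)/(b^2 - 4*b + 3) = b/(b - 3)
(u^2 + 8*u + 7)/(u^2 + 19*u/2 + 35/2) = 2*(u + 1)/(2*u + 5)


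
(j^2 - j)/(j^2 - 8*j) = (j - 1)/(j - 8)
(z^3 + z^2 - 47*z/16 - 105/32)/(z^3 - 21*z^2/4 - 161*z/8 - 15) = (z - 7/4)/(z - 8)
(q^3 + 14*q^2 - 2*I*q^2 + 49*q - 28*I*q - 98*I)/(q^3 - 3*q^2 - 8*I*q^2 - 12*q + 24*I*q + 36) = (q^2 + 14*q + 49)/(q^2 + q*(-3 - 6*I) + 18*I)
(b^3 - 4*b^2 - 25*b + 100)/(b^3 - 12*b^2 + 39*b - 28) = (b^2 - 25)/(b^2 - 8*b + 7)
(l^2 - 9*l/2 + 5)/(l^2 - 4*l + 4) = (l - 5/2)/(l - 2)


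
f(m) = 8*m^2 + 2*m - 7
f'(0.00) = 2.00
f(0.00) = -7.00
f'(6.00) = 98.00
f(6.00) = 293.00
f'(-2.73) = -41.68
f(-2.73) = 47.16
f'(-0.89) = -12.24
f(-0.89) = -2.44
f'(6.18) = 100.88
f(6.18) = 310.90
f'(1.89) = 32.24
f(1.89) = 25.36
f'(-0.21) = -1.36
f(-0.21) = -7.07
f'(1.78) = 30.48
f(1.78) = 21.91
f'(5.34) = 87.44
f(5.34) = 231.80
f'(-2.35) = -35.60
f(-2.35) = 32.48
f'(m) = 16*m + 2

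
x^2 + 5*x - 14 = (x - 2)*(x + 7)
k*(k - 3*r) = k^2 - 3*k*r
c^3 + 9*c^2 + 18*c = c*(c + 3)*(c + 6)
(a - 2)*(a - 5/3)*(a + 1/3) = a^3 - 10*a^2/3 + 19*a/9 + 10/9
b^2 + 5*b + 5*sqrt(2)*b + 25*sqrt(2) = (b + 5)*(b + 5*sqrt(2))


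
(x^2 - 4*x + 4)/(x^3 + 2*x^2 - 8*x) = (x - 2)/(x*(x + 4))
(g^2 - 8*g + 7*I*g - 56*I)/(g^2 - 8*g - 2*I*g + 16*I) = (g + 7*I)/(g - 2*I)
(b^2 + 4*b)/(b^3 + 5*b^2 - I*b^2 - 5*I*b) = (b + 4)/(b^2 + b*(5 - I) - 5*I)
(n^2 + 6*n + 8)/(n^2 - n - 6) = (n + 4)/(n - 3)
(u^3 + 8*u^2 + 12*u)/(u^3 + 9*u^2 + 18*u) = (u + 2)/(u + 3)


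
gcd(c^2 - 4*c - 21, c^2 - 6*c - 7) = c - 7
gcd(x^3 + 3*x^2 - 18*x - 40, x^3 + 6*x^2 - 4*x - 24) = x + 2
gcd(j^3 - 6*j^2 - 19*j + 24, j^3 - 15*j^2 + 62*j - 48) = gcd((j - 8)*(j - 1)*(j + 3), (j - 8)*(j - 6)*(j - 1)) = j^2 - 9*j + 8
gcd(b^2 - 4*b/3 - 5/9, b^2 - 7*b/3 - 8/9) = b + 1/3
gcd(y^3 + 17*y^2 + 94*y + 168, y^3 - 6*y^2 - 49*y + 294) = y + 7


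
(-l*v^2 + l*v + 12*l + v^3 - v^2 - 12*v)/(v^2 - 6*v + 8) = (-l*v - 3*l + v^2 + 3*v)/(v - 2)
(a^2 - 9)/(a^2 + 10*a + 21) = (a - 3)/(a + 7)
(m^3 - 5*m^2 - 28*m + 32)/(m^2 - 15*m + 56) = (m^2 + 3*m - 4)/(m - 7)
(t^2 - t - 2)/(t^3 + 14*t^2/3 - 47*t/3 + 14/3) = 3*(t + 1)/(3*t^2 + 20*t - 7)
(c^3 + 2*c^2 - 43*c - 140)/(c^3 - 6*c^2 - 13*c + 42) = (c^2 + 9*c + 20)/(c^2 + c - 6)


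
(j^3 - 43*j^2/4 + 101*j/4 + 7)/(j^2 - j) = (4*j^3 - 43*j^2 + 101*j + 28)/(4*j*(j - 1))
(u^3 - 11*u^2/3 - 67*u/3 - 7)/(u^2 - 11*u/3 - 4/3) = (u^2 - 4*u - 21)/(u - 4)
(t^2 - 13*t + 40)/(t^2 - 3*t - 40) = (t - 5)/(t + 5)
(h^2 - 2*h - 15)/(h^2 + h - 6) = (h - 5)/(h - 2)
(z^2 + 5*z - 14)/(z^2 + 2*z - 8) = (z + 7)/(z + 4)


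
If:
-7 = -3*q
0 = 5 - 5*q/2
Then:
No Solution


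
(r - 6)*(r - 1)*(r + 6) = r^3 - r^2 - 36*r + 36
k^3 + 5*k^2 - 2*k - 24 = (k - 2)*(k + 3)*(k + 4)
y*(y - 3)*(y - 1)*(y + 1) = y^4 - 3*y^3 - y^2 + 3*y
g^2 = g^2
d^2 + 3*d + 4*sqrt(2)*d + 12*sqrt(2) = (d + 3)*(d + 4*sqrt(2))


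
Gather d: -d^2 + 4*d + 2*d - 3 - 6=-d^2 + 6*d - 9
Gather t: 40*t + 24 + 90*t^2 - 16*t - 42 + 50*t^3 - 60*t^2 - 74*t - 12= 50*t^3 + 30*t^2 - 50*t - 30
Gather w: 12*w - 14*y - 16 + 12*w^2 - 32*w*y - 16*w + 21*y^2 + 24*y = 12*w^2 + w*(-32*y - 4) + 21*y^2 + 10*y - 16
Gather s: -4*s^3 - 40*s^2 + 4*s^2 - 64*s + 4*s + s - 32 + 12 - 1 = -4*s^3 - 36*s^2 - 59*s - 21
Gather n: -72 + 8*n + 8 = 8*n - 64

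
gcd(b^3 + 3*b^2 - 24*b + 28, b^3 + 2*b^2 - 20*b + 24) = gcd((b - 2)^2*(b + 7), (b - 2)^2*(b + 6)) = b^2 - 4*b + 4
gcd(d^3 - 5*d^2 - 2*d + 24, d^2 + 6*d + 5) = 1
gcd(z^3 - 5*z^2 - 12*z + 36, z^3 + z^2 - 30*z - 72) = z^2 - 3*z - 18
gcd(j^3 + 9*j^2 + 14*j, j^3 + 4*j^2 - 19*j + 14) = j + 7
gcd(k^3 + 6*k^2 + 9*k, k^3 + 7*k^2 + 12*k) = k^2 + 3*k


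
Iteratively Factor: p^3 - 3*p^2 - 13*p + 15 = (p - 5)*(p^2 + 2*p - 3) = (p - 5)*(p + 3)*(p - 1)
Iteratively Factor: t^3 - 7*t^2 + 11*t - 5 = (t - 5)*(t^2 - 2*t + 1) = (t - 5)*(t - 1)*(t - 1)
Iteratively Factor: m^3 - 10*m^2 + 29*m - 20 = (m - 4)*(m^2 - 6*m + 5) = (m - 5)*(m - 4)*(m - 1)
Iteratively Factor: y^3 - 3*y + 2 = (y + 2)*(y^2 - 2*y + 1) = (y - 1)*(y + 2)*(y - 1)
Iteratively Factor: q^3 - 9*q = (q + 3)*(q^2 - 3*q) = (q - 3)*(q + 3)*(q)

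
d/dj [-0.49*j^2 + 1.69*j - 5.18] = 1.69 - 0.98*j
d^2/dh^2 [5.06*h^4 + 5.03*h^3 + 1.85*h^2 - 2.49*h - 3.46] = 60.72*h^2 + 30.18*h + 3.7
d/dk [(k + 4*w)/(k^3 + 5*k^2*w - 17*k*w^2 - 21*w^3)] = (k^3 + 5*k^2*w - 17*k*w^2 - 21*w^3 - (k + 4*w)*(3*k^2 + 10*k*w - 17*w^2))/(k^3 + 5*k^2*w - 17*k*w^2 - 21*w^3)^2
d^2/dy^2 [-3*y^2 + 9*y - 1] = -6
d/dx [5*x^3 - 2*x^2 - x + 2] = 15*x^2 - 4*x - 1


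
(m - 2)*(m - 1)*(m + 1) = m^3 - 2*m^2 - m + 2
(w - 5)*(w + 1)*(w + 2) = w^3 - 2*w^2 - 13*w - 10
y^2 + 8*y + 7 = (y + 1)*(y + 7)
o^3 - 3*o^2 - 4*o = o*(o - 4)*(o + 1)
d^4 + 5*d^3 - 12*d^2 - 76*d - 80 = (d - 4)*(d + 2)^2*(d + 5)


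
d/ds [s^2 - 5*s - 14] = 2*s - 5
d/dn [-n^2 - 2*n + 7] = -2*n - 2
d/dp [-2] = 0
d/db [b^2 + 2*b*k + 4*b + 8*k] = 2*b + 2*k + 4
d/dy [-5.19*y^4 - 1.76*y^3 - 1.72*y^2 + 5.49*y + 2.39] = -20.76*y^3 - 5.28*y^2 - 3.44*y + 5.49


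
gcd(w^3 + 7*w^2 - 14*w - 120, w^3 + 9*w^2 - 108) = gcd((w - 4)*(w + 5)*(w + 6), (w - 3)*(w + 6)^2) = w + 6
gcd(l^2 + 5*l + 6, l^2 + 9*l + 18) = l + 3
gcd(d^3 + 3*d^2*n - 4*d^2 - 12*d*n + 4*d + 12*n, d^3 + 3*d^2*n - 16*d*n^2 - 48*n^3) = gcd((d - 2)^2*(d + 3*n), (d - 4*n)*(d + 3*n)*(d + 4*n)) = d + 3*n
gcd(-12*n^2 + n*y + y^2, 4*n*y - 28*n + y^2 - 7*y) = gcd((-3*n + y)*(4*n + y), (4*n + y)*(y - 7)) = 4*n + y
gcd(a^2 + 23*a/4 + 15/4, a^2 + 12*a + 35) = a + 5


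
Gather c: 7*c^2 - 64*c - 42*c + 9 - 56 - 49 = 7*c^2 - 106*c - 96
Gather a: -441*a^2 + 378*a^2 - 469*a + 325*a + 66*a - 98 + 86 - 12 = -63*a^2 - 78*a - 24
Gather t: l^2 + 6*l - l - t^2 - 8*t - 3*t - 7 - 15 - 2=l^2 + 5*l - t^2 - 11*t - 24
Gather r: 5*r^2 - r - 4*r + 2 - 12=5*r^2 - 5*r - 10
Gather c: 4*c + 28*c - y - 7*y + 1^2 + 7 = 32*c - 8*y + 8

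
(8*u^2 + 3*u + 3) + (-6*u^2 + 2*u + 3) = 2*u^2 + 5*u + 6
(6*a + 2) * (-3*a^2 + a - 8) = -18*a^3 - 46*a - 16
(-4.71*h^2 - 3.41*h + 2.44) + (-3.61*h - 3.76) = -4.71*h^2 - 7.02*h - 1.32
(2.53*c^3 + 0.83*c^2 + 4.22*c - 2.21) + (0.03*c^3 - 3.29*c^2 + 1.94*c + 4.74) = 2.56*c^3 - 2.46*c^2 + 6.16*c + 2.53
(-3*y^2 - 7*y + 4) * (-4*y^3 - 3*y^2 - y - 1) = 12*y^5 + 37*y^4 + 8*y^3 - 2*y^2 + 3*y - 4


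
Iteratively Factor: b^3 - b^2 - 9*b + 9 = (b + 3)*(b^2 - 4*b + 3) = (b - 1)*(b + 3)*(b - 3)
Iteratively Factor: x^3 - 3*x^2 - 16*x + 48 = (x + 4)*(x^2 - 7*x + 12) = (x - 3)*(x + 4)*(x - 4)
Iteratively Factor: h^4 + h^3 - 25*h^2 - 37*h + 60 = (h - 1)*(h^3 + 2*h^2 - 23*h - 60) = (h - 5)*(h - 1)*(h^2 + 7*h + 12) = (h - 5)*(h - 1)*(h + 3)*(h + 4)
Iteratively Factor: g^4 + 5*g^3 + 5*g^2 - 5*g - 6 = (g + 1)*(g^3 + 4*g^2 + g - 6) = (g + 1)*(g + 2)*(g^2 + 2*g - 3) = (g + 1)*(g + 2)*(g + 3)*(g - 1)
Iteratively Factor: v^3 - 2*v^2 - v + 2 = (v - 2)*(v^2 - 1) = (v - 2)*(v - 1)*(v + 1)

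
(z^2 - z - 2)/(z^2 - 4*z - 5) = (z - 2)/(z - 5)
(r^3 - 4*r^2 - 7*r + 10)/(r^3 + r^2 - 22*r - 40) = (r - 1)/(r + 4)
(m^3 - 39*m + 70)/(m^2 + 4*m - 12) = (m^2 + 2*m - 35)/(m + 6)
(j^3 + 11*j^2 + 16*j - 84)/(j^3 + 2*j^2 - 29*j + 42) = (j + 6)/(j - 3)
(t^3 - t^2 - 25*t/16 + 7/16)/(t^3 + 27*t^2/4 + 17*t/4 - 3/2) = (t - 7/4)/(t + 6)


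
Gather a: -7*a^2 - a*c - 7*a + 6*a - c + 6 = -7*a^2 + a*(-c - 1) - c + 6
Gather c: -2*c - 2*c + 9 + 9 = 18 - 4*c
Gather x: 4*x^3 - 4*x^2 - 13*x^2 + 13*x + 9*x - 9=4*x^3 - 17*x^2 + 22*x - 9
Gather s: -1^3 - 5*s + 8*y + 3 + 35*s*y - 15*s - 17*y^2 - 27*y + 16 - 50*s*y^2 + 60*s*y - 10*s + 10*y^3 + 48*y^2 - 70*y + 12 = s*(-50*y^2 + 95*y - 30) + 10*y^3 + 31*y^2 - 89*y + 30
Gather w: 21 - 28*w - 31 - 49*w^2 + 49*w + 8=-49*w^2 + 21*w - 2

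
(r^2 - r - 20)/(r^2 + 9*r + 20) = (r - 5)/(r + 5)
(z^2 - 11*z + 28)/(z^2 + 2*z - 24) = (z - 7)/(z + 6)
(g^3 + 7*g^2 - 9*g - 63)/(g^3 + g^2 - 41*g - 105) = (g^2 + 4*g - 21)/(g^2 - 2*g - 35)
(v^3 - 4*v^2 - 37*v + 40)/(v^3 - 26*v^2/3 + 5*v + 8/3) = 3*(v + 5)/(3*v + 1)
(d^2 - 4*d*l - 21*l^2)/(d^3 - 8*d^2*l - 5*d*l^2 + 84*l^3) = 1/(d - 4*l)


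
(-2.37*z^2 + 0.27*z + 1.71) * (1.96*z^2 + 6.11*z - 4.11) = -4.6452*z^4 - 13.9515*z^3 + 14.742*z^2 + 9.3384*z - 7.0281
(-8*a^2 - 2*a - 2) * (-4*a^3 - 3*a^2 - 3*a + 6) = 32*a^5 + 32*a^4 + 38*a^3 - 36*a^2 - 6*a - 12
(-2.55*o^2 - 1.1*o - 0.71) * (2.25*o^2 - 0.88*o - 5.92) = -5.7375*o^4 - 0.231*o^3 + 14.4665*o^2 + 7.1368*o + 4.2032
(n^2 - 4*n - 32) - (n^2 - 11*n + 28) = 7*n - 60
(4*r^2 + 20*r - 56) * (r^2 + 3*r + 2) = 4*r^4 + 32*r^3 + 12*r^2 - 128*r - 112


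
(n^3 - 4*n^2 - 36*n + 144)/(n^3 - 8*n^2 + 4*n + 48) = (n + 6)/(n + 2)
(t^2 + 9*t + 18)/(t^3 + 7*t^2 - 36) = 1/(t - 2)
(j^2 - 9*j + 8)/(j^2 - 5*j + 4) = (j - 8)/(j - 4)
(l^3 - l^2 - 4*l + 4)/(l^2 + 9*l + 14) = (l^2 - 3*l + 2)/(l + 7)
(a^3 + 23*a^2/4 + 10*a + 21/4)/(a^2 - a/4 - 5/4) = (4*a^2 + 19*a + 21)/(4*a - 5)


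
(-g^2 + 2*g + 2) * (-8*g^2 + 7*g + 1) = 8*g^4 - 23*g^3 - 3*g^2 + 16*g + 2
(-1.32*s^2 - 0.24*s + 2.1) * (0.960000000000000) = -1.2672*s^2 - 0.2304*s + 2.016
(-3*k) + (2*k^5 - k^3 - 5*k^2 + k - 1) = 2*k^5 - k^3 - 5*k^2 - 2*k - 1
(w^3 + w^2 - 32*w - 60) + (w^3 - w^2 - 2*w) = 2*w^3 - 34*w - 60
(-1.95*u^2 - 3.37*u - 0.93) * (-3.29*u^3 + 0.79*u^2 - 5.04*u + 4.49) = 6.4155*u^5 + 9.5468*u^4 + 10.2254*u^3 + 7.4946*u^2 - 10.4441*u - 4.1757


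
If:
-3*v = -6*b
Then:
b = v/2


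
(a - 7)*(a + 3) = a^2 - 4*a - 21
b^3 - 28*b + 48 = (b - 4)*(b - 2)*(b + 6)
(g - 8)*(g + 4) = g^2 - 4*g - 32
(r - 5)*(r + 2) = r^2 - 3*r - 10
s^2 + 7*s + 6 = (s + 1)*(s + 6)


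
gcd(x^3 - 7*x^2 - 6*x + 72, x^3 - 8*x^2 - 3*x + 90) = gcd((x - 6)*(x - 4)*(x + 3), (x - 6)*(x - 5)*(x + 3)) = x^2 - 3*x - 18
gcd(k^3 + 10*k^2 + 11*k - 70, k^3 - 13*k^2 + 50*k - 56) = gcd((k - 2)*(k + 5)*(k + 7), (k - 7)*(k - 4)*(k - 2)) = k - 2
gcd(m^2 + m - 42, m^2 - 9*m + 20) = 1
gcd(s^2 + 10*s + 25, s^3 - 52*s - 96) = 1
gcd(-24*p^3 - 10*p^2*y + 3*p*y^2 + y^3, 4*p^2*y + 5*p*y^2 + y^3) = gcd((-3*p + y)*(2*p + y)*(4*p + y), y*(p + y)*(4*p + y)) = 4*p + y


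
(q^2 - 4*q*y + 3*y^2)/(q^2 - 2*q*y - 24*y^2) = (-q^2 + 4*q*y - 3*y^2)/(-q^2 + 2*q*y + 24*y^2)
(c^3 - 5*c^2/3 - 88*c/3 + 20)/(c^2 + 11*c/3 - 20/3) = (3*c^2 - 20*c + 12)/(3*c - 4)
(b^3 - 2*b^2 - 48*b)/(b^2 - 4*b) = (b^2 - 2*b - 48)/(b - 4)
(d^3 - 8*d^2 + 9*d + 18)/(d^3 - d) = (d^2 - 9*d + 18)/(d*(d - 1))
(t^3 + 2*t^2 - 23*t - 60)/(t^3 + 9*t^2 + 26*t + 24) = (t - 5)/(t + 2)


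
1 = 1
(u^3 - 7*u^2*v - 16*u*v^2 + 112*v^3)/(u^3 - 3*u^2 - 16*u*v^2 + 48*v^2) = (u - 7*v)/(u - 3)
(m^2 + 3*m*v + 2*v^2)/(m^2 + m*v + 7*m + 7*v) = (m + 2*v)/(m + 7)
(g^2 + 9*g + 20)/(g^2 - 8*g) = (g^2 + 9*g + 20)/(g*(g - 8))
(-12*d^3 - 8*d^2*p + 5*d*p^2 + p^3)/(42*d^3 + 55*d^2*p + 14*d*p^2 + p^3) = (-2*d + p)/(7*d + p)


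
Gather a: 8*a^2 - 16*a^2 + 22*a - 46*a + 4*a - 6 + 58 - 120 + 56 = -8*a^2 - 20*a - 12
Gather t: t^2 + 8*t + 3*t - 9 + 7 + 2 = t^2 + 11*t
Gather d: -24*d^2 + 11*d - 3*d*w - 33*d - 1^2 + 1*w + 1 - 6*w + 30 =-24*d^2 + d*(-3*w - 22) - 5*w + 30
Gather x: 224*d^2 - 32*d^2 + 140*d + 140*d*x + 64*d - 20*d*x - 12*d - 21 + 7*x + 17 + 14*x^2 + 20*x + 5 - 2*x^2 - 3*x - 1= 192*d^2 + 192*d + 12*x^2 + x*(120*d + 24)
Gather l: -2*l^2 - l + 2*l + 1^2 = -2*l^2 + l + 1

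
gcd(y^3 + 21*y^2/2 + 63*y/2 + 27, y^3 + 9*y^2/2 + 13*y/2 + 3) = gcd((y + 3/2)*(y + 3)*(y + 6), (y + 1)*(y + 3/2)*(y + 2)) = y + 3/2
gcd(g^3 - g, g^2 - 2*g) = g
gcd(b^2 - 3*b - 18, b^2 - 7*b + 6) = b - 6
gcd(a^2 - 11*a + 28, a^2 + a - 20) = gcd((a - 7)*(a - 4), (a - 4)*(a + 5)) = a - 4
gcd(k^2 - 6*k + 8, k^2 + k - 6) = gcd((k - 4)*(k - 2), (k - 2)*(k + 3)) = k - 2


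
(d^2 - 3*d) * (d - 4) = d^3 - 7*d^2 + 12*d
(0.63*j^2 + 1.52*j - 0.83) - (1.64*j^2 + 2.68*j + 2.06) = -1.01*j^2 - 1.16*j - 2.89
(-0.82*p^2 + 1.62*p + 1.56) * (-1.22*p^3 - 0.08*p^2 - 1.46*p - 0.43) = 1.0004*p^5 - 1.9108*p^4 - 0.8356*p^3 - 2.1374*p^2 - 2.9742*p - 0.6708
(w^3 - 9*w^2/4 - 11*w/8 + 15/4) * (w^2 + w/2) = w^5 - 7*w^4/4 - 5*w^3/2 + 49*w^2/16 + 15*w/8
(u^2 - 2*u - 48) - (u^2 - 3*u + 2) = u - 50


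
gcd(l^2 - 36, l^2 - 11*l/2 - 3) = l - 6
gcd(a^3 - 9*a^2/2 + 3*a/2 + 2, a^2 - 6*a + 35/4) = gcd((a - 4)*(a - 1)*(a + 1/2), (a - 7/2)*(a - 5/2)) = 1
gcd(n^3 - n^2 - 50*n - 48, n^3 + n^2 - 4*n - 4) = n + 1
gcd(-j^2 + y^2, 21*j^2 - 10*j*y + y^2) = 1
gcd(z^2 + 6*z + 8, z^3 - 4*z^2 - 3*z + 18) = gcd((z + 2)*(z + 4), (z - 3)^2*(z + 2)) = z + 2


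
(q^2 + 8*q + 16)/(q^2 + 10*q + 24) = (q + 4)/(q + 6)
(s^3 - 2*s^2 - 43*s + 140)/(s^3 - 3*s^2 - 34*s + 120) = (s + 7)/(s + 6)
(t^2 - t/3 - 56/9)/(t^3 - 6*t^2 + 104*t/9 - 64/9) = (3*t + 7)/(3*t^2 - 10*t + 8)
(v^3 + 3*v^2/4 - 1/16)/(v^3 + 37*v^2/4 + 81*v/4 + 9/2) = (16*v^3 + 12*v^2 - 1)/(4*(4*v^3 + 37*v^2 + 81*v + 18))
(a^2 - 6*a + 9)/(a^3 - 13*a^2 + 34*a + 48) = (a^2 - 6*a + 9)/(a^3 - 13*a^2 + 34*a + 48)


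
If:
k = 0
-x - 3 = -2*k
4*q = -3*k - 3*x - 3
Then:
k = 0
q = 3/2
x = -3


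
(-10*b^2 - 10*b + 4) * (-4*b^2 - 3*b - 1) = 40*b^4 + 70*b^3 + 24*b^2 - 2*b - 4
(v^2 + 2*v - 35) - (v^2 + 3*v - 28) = -v - 7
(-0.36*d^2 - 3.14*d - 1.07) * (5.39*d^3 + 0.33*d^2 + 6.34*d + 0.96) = -1.9404*d^5 - 17.0434*d^4 - 9.0859*d^3 - 20.6063*d^2 - 9.7982*d - 1.0272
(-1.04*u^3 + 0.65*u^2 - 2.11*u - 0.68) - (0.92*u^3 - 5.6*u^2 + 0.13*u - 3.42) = -1.96*u^3 + 6.25*u^2 - 2.24*u + 2.74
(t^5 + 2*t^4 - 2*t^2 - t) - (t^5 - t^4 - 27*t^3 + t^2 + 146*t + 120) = 3*t^4 + 27*t^3 - 3*t^2 - 147*t - 120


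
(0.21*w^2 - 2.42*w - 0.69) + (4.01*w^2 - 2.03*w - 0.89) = 4.22*w^2 - 4.45*w - 1.58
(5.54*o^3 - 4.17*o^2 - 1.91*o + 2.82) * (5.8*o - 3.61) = 32.132*o^4 - 44.1854*o^3 + 3.9757*o^2 + 23.2511*o - 10.1802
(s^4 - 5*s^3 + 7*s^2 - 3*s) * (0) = 0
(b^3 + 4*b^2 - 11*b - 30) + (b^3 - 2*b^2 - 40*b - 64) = 2*b^3 + 2*b^2 - 51*b - 94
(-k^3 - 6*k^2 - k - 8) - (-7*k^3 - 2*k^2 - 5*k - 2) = 6*k^3 - 4*k^2 + 4*k - 6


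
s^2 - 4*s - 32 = (s - 8)*(s + 4)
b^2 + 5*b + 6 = (b + 2)*(b + 3)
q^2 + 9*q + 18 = (q + 3)*(q + 6)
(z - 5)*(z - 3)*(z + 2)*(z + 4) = z^4 - 2*z^3 - 25*z^2 + 26*z + 120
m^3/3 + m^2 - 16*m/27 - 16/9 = (m/3 + 1)*(m - 4/3)*(m + 4/3)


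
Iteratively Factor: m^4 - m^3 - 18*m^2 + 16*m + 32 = (m + 4)*(m^3 - 5*m^2 + 2*m + 8) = (m + 1)*(m + 4)*(m^2 - 6*m + 8) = (m - 2)*(m + 1)*(m + 4)*(m - 4)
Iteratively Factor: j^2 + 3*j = (j + 3)*(j)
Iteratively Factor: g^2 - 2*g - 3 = (g - 3)*(g + 1)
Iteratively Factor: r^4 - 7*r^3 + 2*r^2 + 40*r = (r - 4)*(r^3 - 3*r^2 - 10*r) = r*(r - 4)*(r^2 - 3*r - 10) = r*(r - 4)*(r + 2)*(r - 5)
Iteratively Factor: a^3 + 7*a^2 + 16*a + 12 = (a + 2)*(a^2 + 5*a + 6) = (a + 2)*(a + 3)*(a + 2)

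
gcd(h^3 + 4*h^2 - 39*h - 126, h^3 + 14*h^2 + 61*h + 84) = h^2 + 10*h + 21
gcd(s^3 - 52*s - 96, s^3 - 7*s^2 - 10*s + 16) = s^2 - 6*s - 16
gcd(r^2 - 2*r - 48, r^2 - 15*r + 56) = r - 8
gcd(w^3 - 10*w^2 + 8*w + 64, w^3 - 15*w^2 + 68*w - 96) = w^2 - 12*w + 32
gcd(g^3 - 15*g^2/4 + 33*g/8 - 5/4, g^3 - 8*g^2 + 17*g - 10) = g - 2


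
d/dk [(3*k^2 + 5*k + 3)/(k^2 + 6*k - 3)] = (13*k^2 - 24*k - 33)/(k^4 + 12*k^3 + 30*k^2 - 36*k + 9)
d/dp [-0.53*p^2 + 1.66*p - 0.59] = 1.66 - 1.06*p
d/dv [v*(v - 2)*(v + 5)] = 3*v^2 + 6*v - 10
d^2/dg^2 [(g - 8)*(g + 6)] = 2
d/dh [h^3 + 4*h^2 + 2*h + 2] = 3*h^2 + 8*h + 2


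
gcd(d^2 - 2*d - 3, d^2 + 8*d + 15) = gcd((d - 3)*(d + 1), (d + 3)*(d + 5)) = 1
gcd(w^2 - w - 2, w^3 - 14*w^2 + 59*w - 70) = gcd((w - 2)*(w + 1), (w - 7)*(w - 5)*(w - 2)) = w - 2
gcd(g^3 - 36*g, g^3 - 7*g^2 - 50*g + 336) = g - 6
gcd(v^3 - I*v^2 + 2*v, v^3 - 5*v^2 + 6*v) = v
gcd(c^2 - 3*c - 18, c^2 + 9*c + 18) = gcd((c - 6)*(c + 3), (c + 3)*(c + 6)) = c + 3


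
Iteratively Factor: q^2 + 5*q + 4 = (q + 1)*(q + 4)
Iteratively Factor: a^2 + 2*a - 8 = (a + 4)*(a - 2)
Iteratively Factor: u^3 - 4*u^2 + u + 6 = (u - 3)*(u^2 - u - 2) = (u - 3)*(u - 2)*(u + 1)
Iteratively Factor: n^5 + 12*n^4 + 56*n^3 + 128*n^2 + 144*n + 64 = (n + 2)*(n^4 + 10*n^3 + 36*n^2 + 56*n + 32) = (n + 2)^2*(n^3 + 8*n^2 + 20*n + 16) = (n + 2)^3*(n^2 + 6*n + 8) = (n + 2)^4*(n + 4)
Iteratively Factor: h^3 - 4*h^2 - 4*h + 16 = (h + 2)*(h^2 - 6*h + 8) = (h - 4)*(h + 2)*(h - 2)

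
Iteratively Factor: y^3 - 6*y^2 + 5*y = (y - 5)*(y^2 - y) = y*(y - 5)*(y - 1)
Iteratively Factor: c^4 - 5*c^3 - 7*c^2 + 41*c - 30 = (c + 3)*(c^3 - 8*c^2 + 17*c - 10) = (c - 2)*(c + 3)*(c^2 - 6*c + 5) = (c - 5)*(c - 2)*(c + 3)*(c - 1)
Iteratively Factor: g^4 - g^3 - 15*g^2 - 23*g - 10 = (g + 2)*(g^3 - 3*g^2 - 9*g - 5) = (g + 1)*(g + 2)*(g^2 - 4*g - 5) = (g - 5)*(g + 1)*(g + 2)*(g + 1)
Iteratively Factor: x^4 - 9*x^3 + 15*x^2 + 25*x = (x - 5)*(x^3 - 4*x^2 - 5*x) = (x - 5)*(x + 1)*(x^2 - 5*x) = x*(x - 5)*(x + 1)*(x - 5)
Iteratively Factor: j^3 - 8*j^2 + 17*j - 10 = (j - 5)*(j^2 - 3*j + 2) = (j - 5)*(j - 1)*(j - 2)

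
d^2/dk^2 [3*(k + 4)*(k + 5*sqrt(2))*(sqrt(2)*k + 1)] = 18*sqrt(2)*k + 24*sqrt(2) + 66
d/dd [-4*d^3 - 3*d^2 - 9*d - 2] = -12*d^2 - 6*d - 9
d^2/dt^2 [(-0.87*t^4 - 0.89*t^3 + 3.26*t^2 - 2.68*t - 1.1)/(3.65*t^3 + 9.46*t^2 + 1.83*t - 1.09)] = (-2.8421709430404e-14*t^8 + 4.23126600000001*t^6 - 289.692636*t^5 - 867.88047*t^4 - 979.426562*t^3 - 562.738902000001*t^2 - 312.667746*t - 32.99784)/(48.627125*t^9 + 378.09255*t^8 + 1053.073545*t^7 + 1182.154381*t^6 + 302.159679*t^5 - 241.27968*t^4 - 94.08099*t^3 + 22.767375*t^2 + 6.522669*t - 1.295029)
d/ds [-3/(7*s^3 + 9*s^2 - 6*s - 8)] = 9*(7*s^2 + 6*s - 2)/(7*s^3 + 9*s^2 - 6*s - 8)^2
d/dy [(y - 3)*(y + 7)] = 2*y + 4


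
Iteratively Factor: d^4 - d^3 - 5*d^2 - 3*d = (d - 3)*(d^3 + 2*d^2 + d) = (d - 3)*(d + 1)*(d^2 + d) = (d - 3)*(d + 1)^2*(d)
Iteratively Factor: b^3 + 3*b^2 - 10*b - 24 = (b - 3)*(b^2 + 6*b + 8) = (b - 3)*(b + 2)*(b + 4)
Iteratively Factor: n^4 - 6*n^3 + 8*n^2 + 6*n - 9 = (n + 1)*(n^3 - 7*n^2 + 15*n - 9) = (n - 3)*(n + 1)*(n^2 - 4*n + 3) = (n - 3)^2*(n + 1)*(n - 1)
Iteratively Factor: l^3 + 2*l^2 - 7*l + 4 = (l + 4)*(l^2 - 2*l + 1) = (l - 1)*(l + 4)*(l - 1)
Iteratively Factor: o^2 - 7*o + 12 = (o - 3)*(o - 4)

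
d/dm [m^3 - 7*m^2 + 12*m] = 3*m^2 - 14*m + 12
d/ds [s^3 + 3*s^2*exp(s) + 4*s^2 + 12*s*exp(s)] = 3*s^2*exp(s) + 3*s^2 + 18*s*exp(s) + 8*s + 12*exp(s)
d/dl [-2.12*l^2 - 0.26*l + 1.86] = -4.24*l - 0.26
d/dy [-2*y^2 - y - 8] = -4*y - 1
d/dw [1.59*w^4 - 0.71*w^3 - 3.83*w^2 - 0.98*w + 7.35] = 6.36*w^3 - 2.13*w^2 - 7.66*w - 0.98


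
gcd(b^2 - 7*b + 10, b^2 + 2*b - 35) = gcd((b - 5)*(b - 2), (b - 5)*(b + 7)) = b - 5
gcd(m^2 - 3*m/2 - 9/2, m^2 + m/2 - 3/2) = m + 3/2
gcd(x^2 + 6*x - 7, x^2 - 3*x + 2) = x - 1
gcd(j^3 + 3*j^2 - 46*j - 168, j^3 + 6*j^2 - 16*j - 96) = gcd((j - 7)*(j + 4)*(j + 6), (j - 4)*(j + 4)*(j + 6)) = j^2 + 10*j + 24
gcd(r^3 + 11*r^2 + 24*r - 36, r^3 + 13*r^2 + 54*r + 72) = r + 6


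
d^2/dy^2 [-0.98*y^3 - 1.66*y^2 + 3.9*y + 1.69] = -5.88*y - 3.32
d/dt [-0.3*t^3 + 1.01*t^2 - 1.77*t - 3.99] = -0.9*t^2 + 2.02*t - 1.77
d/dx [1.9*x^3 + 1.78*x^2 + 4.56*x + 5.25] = 5.7*x^2 + 3.56*x + 4.56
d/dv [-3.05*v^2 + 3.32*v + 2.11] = 3.32 - 6.1*v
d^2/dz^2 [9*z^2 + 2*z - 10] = 18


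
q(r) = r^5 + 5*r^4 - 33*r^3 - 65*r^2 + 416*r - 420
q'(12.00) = 122840.00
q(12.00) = 290700.00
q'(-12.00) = 56840.00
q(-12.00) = -102900.00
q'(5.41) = 4265.07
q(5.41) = 3620.33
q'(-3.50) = -448.94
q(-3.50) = -1032.28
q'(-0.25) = 442.02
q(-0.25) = -527.53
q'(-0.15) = 433.21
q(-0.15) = -483.75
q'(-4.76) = -798.47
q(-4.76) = -190.64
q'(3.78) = 611.04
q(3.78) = 233.91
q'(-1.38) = 372.44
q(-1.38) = -1018.01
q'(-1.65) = 308.19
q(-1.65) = -1110.29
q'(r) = 5*r^4 + 20*r^3 - 99*r^2 - 130*r + 416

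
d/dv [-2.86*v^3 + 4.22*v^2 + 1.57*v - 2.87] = -8.58*v^2 + 8.44*v + 1.57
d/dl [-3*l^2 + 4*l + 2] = 4 - 6*l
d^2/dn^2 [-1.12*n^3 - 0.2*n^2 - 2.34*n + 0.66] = -6.72*n - 0.4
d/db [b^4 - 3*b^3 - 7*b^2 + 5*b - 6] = 4*b^3 - 9*b^2 - 14*b + 5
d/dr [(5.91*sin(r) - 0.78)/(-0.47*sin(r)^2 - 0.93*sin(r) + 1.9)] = (2.7777*sin(r)^2 - 0.7332*sin(r) + 10.5036)*cos(r)/(0.2209*sin(r)^4 + 0.8742*sin(r)^3 - 0.9211*sin(r)^2 - 3.534*sin(r) + 3.61)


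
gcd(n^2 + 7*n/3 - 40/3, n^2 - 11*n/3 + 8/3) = n - 8/3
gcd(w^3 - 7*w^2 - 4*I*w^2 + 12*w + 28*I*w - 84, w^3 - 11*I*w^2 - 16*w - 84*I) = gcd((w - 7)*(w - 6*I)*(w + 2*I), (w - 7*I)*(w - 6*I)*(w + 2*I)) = w^2 - 4*I*w + 12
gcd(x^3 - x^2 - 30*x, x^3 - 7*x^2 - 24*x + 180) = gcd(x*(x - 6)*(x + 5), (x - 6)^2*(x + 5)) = x^2 - x - 30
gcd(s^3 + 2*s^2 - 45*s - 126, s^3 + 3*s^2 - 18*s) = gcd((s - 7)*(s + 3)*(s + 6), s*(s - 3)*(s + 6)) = s + 6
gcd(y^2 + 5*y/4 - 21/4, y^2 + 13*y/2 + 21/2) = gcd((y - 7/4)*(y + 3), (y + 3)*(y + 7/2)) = y + 3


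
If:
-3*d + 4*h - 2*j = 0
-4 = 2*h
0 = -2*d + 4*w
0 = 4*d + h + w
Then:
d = 4/9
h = -2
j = -14/3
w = 2/9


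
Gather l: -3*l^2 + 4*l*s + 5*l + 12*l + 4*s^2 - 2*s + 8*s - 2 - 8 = -3*l^2 + l*(4*s + 17) + 4*s^2 + 6*s - 10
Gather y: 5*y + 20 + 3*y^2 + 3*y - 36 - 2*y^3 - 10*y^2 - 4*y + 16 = -2*y^3 - 7*y^2 + 4*y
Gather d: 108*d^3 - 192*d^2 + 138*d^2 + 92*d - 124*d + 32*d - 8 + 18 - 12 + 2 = 108*d^3 - 54*d^2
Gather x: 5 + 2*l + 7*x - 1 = 2*l + 7*x + 4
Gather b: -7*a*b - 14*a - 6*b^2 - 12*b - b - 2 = -14*a - 6*b^2 + b*(-7*a - 13) - 2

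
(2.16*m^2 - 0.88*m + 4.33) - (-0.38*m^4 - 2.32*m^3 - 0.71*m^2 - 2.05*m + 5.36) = 0.38*m^4 + 2.32*m^3 + 2.87*m^2 + 1.17*m - 1.03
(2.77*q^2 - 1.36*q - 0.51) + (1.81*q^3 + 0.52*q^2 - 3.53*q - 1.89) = 1.81*q^3 + 3.29*q^2 - 4.89*q - 2.4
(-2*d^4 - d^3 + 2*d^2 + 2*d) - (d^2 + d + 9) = -2*d^4 - d^3 + d^2 + d - 9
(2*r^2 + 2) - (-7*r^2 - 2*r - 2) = 9*r^2 + 2*r + 4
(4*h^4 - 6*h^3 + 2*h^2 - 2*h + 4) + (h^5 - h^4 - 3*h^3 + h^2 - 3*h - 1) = h^5 + 3*h^4 - 9*h^3 + 3*h^2 - 5*h + 3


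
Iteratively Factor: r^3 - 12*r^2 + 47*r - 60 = (r - 3)*(r^2 - 9*r + 20) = (r - 4)*(r - 3)*(r - 5)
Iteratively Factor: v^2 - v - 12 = (v - 4)*(v + 3)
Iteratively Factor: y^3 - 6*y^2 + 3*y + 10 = (y + 1)*(y^2 - 7*y + 10) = (y - 5)*(y + 1)*(y - 2)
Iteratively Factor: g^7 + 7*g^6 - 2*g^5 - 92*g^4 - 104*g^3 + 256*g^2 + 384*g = (g + 2)*(g^6 + 5*g^5 - 12*g^4 - 68*g^3 + 32*g^2 + 192*g) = (g - 2)*(g + 2)*(g^5 + 7*g^4 + 2*g^3 - 64*g^2 - 96*g) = (g - 2)*(g + 2)*(g + 4)*(g^4 + 3*g^3 - 10*g^2 - 24*g) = g*(g - 2)*(g + 2)*(g + 4)*(g^3 + 3*g^2 - 10*g - 24) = g*(g - 3)*(g - 2)*(g + 2)*(g + 4)*(g^2 + 6*g + 8) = g*(g - 3)*(g - 2)*(g + 2)*(g + 4)^2*(g + 2)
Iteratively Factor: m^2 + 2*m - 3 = (m + 3)*(m - 1)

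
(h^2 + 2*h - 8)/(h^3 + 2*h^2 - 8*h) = 1/h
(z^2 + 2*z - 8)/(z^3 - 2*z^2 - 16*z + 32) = 1/(z - 4)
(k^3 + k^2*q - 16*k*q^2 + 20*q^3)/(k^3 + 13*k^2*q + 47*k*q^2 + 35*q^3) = (k^2 - 4*k*q + 4*q^2)/(k^2 + 8*k*q + 7*q^2)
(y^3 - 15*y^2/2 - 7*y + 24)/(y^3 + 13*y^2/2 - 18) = (y - 8)/(y + 6)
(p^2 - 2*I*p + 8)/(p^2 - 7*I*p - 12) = (p + 2*I)/(p - 3*I)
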